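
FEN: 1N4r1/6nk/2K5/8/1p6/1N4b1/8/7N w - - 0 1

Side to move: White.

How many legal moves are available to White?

16

White to move; king on c6.
In check: no.
Legal moves: Nd7, Na6, Kd7, Kb7, Kb6, Kd5, Kc5, Kb5, Nc5, Na5, Nd4, Nd2, Nc1, Na1, Nxg3, Nf2.
Count: 16.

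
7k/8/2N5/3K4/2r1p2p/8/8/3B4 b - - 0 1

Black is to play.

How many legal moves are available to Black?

Black to move; king on h8.
In check: no.
Legal moves: Kg8, Kh7, Kg7, Rxc6, Rc5+, Rd4+, Rb4, Ra4, Rc3, Rc2, Rc1, h3, e3.
Count: 13.

13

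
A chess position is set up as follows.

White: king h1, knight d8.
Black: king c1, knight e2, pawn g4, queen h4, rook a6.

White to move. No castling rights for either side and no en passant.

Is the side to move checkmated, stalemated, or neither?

neither

White to move; white king on h1.
In check: yes, from the black queen on h4.
Legal moves for White: Kg2.
White is in check but has 1 legal move → neither.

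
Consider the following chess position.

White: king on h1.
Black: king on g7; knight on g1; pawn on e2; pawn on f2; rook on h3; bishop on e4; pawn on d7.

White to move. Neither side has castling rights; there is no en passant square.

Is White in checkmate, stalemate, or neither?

checkmate

White to move; white king on h1.
In check: yes, from the black rook on h3 and the black bishop on e4.
King squares — g1: attacked by Pf2; g2: attacked by Be4; h2: attacked by Rh3.
Legal moves for White: none.
In check with no legal moves → checkmate.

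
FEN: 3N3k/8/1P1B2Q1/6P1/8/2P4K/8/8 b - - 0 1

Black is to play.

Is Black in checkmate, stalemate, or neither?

stalemate

Black to move; black king on h8.
In check: no.
King squares — g7: attacked by Qg6; h7: attacked by Qg6; g8: attacked by Qg6.
Legal moves for Black: none.
Not in check and no legal moves → stalemate.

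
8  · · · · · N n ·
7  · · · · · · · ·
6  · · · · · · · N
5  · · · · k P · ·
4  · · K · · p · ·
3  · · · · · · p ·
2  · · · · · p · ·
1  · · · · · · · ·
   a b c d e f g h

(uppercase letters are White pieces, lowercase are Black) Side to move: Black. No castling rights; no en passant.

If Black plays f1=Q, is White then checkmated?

After f1=Q: white king on c4; in check: yes, from the black queen on f1.
White has 4 legal replies: Kc5, Kb4, Kc3, Kb3.
In check but a legal move exists → not checkmate.

no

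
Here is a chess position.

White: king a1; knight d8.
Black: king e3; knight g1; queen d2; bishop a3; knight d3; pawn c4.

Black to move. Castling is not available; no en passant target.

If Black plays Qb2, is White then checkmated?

After Qb2: white king on a1; in check: yes, from the black queen on b2.
King squares — b1: attacked by Qb2; a2: attacked by Qb2; b2: attacked by Ba3.
White has no legal moves → checkmate.

yes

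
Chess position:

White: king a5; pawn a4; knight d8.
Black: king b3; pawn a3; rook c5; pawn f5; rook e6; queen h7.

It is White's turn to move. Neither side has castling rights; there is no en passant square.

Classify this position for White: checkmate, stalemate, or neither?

checkmate

White to move; white king on a5.
In check: yes, from the black rook on c5.
King squares — a4: own pawn; b4: attacked by Kb3; b5: attacked by Rc5; a6: attacked by Re6; b6: attacked by Re6.
Legal moves for White: none.
In check with no legal moves → checkmate.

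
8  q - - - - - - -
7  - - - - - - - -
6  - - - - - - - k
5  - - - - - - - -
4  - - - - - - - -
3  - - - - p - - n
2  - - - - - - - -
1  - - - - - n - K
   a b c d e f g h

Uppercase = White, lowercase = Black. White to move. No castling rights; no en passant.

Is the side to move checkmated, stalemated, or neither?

White to move; white king on h1.
In check: yes, from the black queen on a8.
King squares — g1: attacked by Nh3; g2: attacked by Qa8; h2: attacked by Nf1.
Legal moves for White: none.
In check with no legal moves → checkmate.

checkmate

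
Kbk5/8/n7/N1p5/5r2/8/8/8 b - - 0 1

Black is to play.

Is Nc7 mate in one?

After Nc7: white king on a8; in check: yes, from the black knight on c7.
King squares — a7: attacked by Bb8; b7: attacked by Kc8; b8: attacked by Kc8.
White has no legal moves → checkmate.

yes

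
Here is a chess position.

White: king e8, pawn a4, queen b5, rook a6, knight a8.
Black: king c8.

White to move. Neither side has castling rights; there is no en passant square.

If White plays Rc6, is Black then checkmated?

After Rc6: black king on c8; in check: yes, from the white rook on c6.
King squares — b7: attacked by Qb5; c7: attacked by Rc6; d7: attacked by Ke8; b8: attacked by Qb5; d8: attacked by Ke8.
Black has no legal moves → checkmate.

yes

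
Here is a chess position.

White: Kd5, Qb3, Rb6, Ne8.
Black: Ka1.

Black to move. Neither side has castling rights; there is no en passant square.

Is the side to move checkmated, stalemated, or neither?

Black to move; black king on a1.
In check: no.
King squares — b1: attacked by Qb3; a2: attacked by Qb3; b2: attacked by Qb3.
Legal moves for Black: none.
Not in check and no legal moves → stalemate.

stalemate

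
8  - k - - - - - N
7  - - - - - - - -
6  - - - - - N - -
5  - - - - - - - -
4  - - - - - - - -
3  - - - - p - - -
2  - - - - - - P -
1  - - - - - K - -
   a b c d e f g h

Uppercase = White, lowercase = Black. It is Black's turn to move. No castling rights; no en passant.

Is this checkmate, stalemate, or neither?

Black to move; black king on b8.
In check: no.
Legal moves for Black: Kc8, Ka8, Kc7, Kb7, Ka7, e2+.
Black has 6 legal moves and is not in check → neither.

neither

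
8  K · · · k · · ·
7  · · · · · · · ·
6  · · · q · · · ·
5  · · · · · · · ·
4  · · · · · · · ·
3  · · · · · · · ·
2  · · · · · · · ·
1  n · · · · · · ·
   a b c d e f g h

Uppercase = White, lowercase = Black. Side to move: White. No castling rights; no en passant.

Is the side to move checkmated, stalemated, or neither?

neither

White to move; white king on a8.
In check: no.
Legal moves for White: Kb7, Ka7.
White has 2 legal moves and is not in check → neither.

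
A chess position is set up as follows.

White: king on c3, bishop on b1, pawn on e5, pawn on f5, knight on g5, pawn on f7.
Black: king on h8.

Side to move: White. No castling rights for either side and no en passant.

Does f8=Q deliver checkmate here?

After f8=Q: black king on h8; in check: yes, from the white queen on f8.
King squares — g7: attacked by Qf8; h7: attacked by Ng5; g8: attacked by Qf8.
Black has no legal moves → checkmate.

yes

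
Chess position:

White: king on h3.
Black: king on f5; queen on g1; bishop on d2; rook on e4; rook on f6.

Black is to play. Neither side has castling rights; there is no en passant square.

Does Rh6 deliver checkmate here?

yes

After Rh6: white king on h3; in check: yes, from the black rook on h6.
King squares — g2: attacked by Qg1; h2: attacked by Qg1; g3: attacked by Qg1; g4: attacked by Qg1; h4: attacked by Re4.
White has no legal moves → checkmate.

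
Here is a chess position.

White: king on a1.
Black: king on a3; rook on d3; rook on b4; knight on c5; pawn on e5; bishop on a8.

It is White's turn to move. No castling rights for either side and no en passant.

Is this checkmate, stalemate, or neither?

stalemate

White to move; white king on a1.
In check: no.
King squares — b1: attacked by Rb4; a2: attacked by Ka3; b2: attacked by Ka3.
Legal moves for White: none.
Not in check and no legal moves → stalemate.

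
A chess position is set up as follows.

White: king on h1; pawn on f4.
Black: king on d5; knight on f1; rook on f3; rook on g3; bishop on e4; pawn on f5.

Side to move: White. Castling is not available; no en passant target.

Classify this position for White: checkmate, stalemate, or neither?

White to move; white king on h1.
In check: no.
King squares — g1: attacked by Rg3; g2: attacked by Rg3; h2: attacked by Nf1.
Legal moves for White: none.
Not in check and no legal moves → stalemate.

stalemate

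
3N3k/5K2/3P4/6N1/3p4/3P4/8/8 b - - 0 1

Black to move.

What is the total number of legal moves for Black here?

Black to move; king on h8.
In check: no.
Legal moves: none.
Count: 0.

0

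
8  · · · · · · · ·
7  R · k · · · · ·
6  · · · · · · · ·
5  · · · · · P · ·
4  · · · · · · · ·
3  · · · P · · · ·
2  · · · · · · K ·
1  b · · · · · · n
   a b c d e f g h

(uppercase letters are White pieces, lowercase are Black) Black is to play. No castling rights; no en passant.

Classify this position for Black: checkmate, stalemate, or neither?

neither

Black to move; black king on c7.
In check: yes, from the white rook on a7.
King squares — b6: available; c6: available; d6: available; b7: attacked by Ra7; d7: attacked by Ra7; b8: available; c8: available; d8: available.
Legal moves for Black: Kd8, Kc8, Kb8, Kd6, Kc6, Kb6.
Black is in check but has 6 legal moves → neither.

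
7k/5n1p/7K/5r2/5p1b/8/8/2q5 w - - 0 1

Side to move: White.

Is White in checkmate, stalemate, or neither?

White to move; white king on h6.
In check: yes, from the black knight on f7.
King squares — g5: attacked by Bh4; h5: attacked by Rf5; g6: attacked by Ph7; g7: attacked by Kh8; h7: attacked by Kh8.
Legal moves for White: none.
In check with no legal moves → checkmate.

checkmate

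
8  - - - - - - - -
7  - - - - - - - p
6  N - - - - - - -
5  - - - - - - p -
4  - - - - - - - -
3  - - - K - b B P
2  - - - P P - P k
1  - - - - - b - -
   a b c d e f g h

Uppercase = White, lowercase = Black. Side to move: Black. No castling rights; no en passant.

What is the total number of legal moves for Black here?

4

Black to move; king on h2.
In check: yes, from the white bishop on g3.
Legal moves: Kxg3, Kxg2, Kh1, Kg1.
Count: 4.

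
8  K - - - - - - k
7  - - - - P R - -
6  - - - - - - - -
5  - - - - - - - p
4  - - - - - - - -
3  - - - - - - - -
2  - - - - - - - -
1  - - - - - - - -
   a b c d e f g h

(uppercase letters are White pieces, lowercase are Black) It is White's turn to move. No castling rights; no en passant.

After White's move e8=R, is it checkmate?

After e8=R: black king on h8; in check: yes, from the white rook on e8.
King squares — g7: attacked by Rf7; h7: attacked by Rf7; g8: attacked by Re8.
Black has no legal moves → checkmate.

yes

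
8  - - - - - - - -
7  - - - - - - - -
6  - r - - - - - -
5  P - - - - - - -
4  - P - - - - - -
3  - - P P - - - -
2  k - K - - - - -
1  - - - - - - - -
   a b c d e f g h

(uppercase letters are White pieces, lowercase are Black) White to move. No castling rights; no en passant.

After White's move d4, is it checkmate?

no

After d4: black king on a2; in check: no.
Black is not in check, so this cannot be checkmate.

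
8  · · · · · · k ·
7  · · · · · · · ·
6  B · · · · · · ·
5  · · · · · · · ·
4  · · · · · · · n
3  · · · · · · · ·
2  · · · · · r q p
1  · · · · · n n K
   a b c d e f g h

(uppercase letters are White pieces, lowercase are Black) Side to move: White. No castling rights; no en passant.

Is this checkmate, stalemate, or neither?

White to move; white king on h1.
In check: yes, from the black queen on g2.
King squares — g1: attacked by Qg2; g2: attacked by Rf2; h2: attacked by Nf1.
Legal moves for White: none.
In check with no legal moves → checkmate.

checkmate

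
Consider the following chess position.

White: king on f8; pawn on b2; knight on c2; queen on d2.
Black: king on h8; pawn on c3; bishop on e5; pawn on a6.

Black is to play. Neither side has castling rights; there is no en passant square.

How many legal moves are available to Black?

Black to move; king on h8.
In check: no.
Legal moves: Kh7, Bb8, Bg7+, Bc7, Bf6, Bd6+, Bf4, Bd4, Bg3, Bh2, cxd2, cxb2, a5.
Count: 13.

13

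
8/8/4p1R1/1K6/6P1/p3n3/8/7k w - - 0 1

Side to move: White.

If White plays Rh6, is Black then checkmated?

After Rh6: black king on h1; in check: yes, from the white rook on h6.
Black has 2 legal replies: Kg2, Kg1.
In check but a legal move exists → not checkmate.

no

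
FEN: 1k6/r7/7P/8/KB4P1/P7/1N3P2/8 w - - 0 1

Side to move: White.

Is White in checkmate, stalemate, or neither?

White to move; white king on a4.
In check: yes, from the black rook on a7.
Legal moves for White: Kb5, Kb3, Ba5.
White is in check but has 3 legal moves → neither.

neither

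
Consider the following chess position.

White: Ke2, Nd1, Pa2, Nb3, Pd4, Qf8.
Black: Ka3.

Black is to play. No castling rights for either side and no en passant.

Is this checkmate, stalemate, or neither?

neither

Black to move; black king on a3.
In check: yes, from the white queen on f8.
Legal moves for Black: Ka4, Kxa2.
Black is in check but has 2 legal moves → neither.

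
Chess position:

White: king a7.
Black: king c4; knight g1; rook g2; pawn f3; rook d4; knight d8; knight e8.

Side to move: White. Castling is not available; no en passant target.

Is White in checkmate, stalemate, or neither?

neither

White to move; white king on a7.
In check: no.
Legal moves for White: Kb8, Ka8, Kb6, Ka6.
White has 4 legal moves and is not in check → neither.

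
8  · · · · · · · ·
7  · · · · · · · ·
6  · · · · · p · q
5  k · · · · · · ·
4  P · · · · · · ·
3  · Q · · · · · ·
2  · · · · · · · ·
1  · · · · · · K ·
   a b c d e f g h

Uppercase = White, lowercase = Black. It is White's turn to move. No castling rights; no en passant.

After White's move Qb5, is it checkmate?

yes

After Qb5: black king on a5; in check: yes, from the white queen on b5.
King squares — a4: attacked by Qb5; b4: attacked by Qb5; b5: attacked by Pa4; a6: attacked by Qb5; b6: attacked by Qb5.
Black has no legal moves → checkmate.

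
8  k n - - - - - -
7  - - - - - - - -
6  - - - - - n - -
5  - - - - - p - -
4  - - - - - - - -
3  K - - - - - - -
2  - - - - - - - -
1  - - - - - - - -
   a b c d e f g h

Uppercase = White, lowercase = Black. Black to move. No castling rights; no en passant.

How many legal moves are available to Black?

Black to move; king on a8.
In check: no.
Legal moves: Nbd7, Nc6, Na6, Kb7, Ka7, Ng8, Ne8, Nh7, Nfd7, Nh5, Nd5, Ng4, Ne4, f4.
Count: 14.

14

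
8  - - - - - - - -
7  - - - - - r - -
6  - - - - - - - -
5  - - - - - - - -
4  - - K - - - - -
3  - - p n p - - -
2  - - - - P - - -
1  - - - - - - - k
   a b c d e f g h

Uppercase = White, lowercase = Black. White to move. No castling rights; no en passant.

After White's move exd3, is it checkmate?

After exd3: black king on h1; in check: no.
Black is not in check, so this cannot be checkmate.

no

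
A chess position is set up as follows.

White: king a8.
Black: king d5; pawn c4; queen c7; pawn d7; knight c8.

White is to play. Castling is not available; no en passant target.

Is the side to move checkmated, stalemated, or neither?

stalemate

White to move; white king on a8.
In check: no.
King squares — a7: attacked by Qc7; b7: attacked by Qc7; b8: attacked by Qc7.
Legal moves for White: none.
Not in check and no legal moves → stalemate.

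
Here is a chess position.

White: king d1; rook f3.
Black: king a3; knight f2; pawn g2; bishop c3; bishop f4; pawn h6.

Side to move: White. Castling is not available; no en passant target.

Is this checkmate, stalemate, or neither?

White to move; white king on d1.
In check: yes, from the black knight on f2.
King squares — c1: attacked by Bf4; e1: attacked by Bc3; c2: available; d2: attacked by Bc3; e2: available.
Legal moves for White: Ke2, Kc2, Rxf2.
White is in check but has 3 legal moves → neither.

neither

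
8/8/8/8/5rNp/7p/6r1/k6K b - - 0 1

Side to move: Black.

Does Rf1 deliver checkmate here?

After Rf1: white king on h1; in check: yes, from the black rook on f1.
King squares — g1: attacked by Rf1; g2: attacked by Ph3; h2: attacked by Rg2.
White has no legal moves → checkmate.

yes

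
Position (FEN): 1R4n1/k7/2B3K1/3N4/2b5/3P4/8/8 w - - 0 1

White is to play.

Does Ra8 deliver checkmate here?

After Ra8: black king on a7; in check: yes, from the white rook on a8.
King squares — a6: attacked by Ra8; b6: attacked by Nd5; b7: attacked by Bc6; a8: attacked by Bc6; b8: attacked by Ra8.
Black has no legal moves → checkmate.

yes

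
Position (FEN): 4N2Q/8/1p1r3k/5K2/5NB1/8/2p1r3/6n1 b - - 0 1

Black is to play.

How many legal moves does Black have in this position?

0

Black to move; king on h6.
In check: yes, from the white queen on h8.
Legal moves: none.
Count: 0.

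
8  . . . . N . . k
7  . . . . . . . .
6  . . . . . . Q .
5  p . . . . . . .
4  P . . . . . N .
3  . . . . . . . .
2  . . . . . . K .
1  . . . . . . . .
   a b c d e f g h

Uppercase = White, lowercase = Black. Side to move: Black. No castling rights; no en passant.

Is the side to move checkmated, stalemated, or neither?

stalemate

Black to move; black king on h8.
In check: no.
King squares — g7: attacked by Qg6; h7: attacked by Qg6; g8: attacked by Qg6.
Legal moves for Black: none.
Not in check and no legal moves → stalemate.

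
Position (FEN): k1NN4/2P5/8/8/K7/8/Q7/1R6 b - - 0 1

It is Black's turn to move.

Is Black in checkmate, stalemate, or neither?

stalemate

Black to move; black king on a8.
In check: no.
King squares — a7: attacked by Nc8; b7: attacked by Rb1; b8: attacked by Rb1.
Legal moves for Black: none.
Not in check and no legal moves → stalemate.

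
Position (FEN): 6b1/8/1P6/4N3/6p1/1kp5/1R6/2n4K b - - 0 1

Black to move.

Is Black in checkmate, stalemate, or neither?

neither

Black to move; black king on b3.
In check: yes, from the white rook on b2.
Legal moves for Black: Ka4, Ka3, Kxb2, cxb2.
Black is in check but has 4 legal moves → neither.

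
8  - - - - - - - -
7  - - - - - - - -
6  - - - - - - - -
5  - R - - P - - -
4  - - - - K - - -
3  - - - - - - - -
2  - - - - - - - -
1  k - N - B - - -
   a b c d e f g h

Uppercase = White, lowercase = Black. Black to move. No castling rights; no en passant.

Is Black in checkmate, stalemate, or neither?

stalemate

Black to move; black king on a1.
In check: no.
King squares — b1: attacked by Rb5; a2: attacked by Nc1; b2: attacked by Rb5.
Legal moves for Black: none.
Not in check and no legal moves → stalemate.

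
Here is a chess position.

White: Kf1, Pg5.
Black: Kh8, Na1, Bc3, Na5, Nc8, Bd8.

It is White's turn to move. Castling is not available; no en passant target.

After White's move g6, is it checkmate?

no

After g6: black king on h8; in check: no.
Black is not in check, so this cannot be checkmate.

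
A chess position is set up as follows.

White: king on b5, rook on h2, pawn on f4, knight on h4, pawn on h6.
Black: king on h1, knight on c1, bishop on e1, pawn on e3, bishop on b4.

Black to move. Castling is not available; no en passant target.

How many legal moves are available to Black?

Black to move; king on h1.
In check: yes, from the white rook on h2.
Legal moves: Kxh2, Kg1.
Count: 2.

2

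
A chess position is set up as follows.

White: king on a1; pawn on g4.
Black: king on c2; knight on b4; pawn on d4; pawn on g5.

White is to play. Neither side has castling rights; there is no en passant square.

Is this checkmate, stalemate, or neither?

stalemate

White to move; white king on a1.
In check: no.
King squares — b1: attacked by Kc2; a2: attacked by Nb4; b2: attacked by Kc2.
Legal moves for White: none.
Not in check and no legal moves → stalemate.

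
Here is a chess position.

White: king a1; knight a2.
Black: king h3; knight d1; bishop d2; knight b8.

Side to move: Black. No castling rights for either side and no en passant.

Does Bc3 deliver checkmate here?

no

After Bc3: white king on a1; in check: yes, from the black bishop on c3.
White has 2 legal replies: Kb1, Nxc3.
In check but a legal move exists → not checkmate.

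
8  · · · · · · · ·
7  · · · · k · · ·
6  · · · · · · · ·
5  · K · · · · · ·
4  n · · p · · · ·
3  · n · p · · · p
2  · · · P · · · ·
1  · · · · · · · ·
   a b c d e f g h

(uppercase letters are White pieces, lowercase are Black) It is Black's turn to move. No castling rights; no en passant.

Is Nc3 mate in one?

no

After Nc3: white king on b5; in check: yes, from the black knight on c3.
White has 6 legal replies: Kc6, Kb6, Ka6, Kc4, Kb4, dxc3.
In check but a legal move exists → not checkmate.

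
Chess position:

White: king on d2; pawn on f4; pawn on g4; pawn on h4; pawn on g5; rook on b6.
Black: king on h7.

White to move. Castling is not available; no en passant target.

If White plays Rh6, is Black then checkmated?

no

After Rh6: black king on h7; in check: yes, from the white rook on h6.
Black has 2 legal replies: Kg8, Kg7.
In check but a legal move exists → not checkmate.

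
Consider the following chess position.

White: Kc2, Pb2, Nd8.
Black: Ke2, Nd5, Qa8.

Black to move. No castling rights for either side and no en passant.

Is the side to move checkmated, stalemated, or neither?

Black to move; black king on e2.
In check: no.
Legal moves for Black include: Qxd8, Qc8+, Qb8, Qb7, Qa7, Qc6+, Qa6, Qa5, Qa4+, Qa3, Qa2, Qa1, Ne7, Nc7, Nf6, Nb6, Nf4, Nb4+, ... (list truncated; more exist).
Black has legal moves and is not in check → neither.

neither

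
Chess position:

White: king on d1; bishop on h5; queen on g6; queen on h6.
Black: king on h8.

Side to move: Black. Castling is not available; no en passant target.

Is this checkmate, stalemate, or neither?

checkmate

Black to move; black king on h8.
In check: yes, from the white queen on h6.
King squares — g7: attacked by Qg6; h7: attacked by Qg6; g8: attacked by Qg6.
Legal moves for Black: none.
In check with no legal moves → checkmate.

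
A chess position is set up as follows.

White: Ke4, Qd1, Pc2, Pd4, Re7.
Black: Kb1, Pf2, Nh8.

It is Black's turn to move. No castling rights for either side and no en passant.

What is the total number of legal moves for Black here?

2

Black to move; king on b1.
In check: yes, from the white queen on d1.
Legal moves: Kb2, Ka2.
Count: 2.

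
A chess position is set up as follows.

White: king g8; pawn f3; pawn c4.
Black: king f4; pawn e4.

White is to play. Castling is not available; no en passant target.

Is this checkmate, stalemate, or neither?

neither

White to move; white king on g8.
In check: no.
Legal moves for White: Kh8, Kf8, Kh7, Kg7, Kf7, fxe4, c5.
White has 7 legal moves and is not in check → neither.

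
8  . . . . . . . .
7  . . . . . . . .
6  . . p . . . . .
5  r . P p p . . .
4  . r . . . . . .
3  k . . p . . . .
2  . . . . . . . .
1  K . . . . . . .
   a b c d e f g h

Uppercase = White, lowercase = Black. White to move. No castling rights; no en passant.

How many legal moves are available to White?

0

White to move; king on a1.
In check: no.
Legal moves: none.
Count: 0.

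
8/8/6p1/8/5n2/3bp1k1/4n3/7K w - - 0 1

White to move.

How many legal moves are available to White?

0

White to move; king on h1.
In check: no.
Legal moves: none.
Count: 0.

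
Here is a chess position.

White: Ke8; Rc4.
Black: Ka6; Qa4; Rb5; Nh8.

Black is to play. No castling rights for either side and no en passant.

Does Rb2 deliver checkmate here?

no

After Rb2: white king on e8; in check: yes, from the black queen on a4.
White has 5 legal replies: Kf8, Kd8, Ke7, Rc6+, Rxa4+.
In check but a legal move exists → not checkmate.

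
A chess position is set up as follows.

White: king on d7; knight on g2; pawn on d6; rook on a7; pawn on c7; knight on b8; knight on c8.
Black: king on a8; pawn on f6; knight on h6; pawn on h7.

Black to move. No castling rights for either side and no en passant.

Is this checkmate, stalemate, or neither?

checkmate

Black to move; black king on a8.
In check: yes, from the white rook on a7.
King squares — a7: attacked by Nc8; b7: attacked by Ra7; b8: attacked by Pc7.
Legal moves for Black: none.
In check with no legal moves → checkmate.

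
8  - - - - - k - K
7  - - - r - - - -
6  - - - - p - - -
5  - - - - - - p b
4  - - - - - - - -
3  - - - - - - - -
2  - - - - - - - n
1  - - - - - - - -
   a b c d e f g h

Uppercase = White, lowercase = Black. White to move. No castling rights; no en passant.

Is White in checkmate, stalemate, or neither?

stalemate

White to move; white king on h8.
In check: no.
King squares — g7: attacked by Rd7; h7: attacked by Rd7; g8: attacked by Kf8.
Legal moves for White: none.
Not in check and no legal moves → stalemate.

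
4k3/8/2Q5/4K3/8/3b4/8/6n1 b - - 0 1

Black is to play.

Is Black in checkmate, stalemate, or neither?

neither

Black to move; black king on e8.
In check: yes, from the white queen on c6.
Legal moves for Black: Kf8, Kd8, Kf7, Ke7.
Black is in check but has 4 legal moves → neither.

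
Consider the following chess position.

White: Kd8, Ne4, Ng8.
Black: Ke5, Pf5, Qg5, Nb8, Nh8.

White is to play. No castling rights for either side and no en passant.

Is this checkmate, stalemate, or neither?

White to move; white king on d8.
In check: yes, from the black queen on g5.
King squares — c7: available; d7: attacked by Nb8; e7: attacked by Qg5; c8: available; e8: available.
Legal moves for White: Ke8, Kc8, Kc7, Ne7, Ngf6, Nef6, Nxg5.
White is in check but has 7 legal moves → neither.

neither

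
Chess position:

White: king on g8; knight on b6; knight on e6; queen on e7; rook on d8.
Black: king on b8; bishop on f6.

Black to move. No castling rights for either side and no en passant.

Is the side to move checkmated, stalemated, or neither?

checkmate

Black to move; black king on b8.
In check: yes, from the white rook on d8.
King squares — a7: attacked by Qe7; b7: attacked by Qe7; c7: attacked by Ne6; a8: attacked by Nb6; c8: attacked by Nb6.
Legal moves for Black: none.
In check with no legal moves → checkmate.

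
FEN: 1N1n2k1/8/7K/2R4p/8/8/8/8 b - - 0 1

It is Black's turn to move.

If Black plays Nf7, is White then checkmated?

no

After Nf7: white king on h6; in check: yes, from the black knight on f7.
White has 2 legal replies: Kg6, Kxh5.
In check but a legal move exists → not checkmate.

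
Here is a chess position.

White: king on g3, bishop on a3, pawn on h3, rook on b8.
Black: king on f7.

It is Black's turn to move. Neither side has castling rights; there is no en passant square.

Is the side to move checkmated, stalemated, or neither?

Black to move; black king on f7.
In check: no.
Legal moves for Black: Kg7, Kg6, Kf6, Ke6.
Black has 4 legal moves and is not in check → neither.

neither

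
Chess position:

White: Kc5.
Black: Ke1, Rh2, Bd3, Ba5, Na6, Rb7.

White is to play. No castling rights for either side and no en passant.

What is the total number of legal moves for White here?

4

White to move; king on c5.
In check: yes, from the black knight on a6.
Legal moves: Kd6, Kc6, Kd5, Kd4.
Count: 4.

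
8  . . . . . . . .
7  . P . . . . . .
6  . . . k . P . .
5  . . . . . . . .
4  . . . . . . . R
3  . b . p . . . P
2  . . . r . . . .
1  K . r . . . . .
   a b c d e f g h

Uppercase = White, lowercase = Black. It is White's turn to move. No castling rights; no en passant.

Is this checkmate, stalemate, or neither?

White to move; white king on a1.
In check: yes, from the black rook on c1.
King squares — b1: attacked by Rc1; a2: attacked by Rd2; b2: attacked by Rd2.
Legal moves for White: none.
In check with no legal moves → checkmate.

checkmate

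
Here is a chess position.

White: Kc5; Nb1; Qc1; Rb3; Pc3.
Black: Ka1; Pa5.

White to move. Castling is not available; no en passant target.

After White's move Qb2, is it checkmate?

yes

After Qb2: black king on a1; in check: yes, from the white queen on b2.
King squares — b1: attacked by Qb2; a2: attacked by Qb2; b2: attacked by Rb3.
Black has no legal moves → checkmate.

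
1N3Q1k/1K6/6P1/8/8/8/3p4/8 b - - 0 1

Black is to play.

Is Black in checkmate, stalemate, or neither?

checkmate

Black to move; black king on h8.
In check: yes, from the white queen on f8.
King squares — g7: attacked by Qf8; h7: attacked by Pg6; g8: attacked by Qf8.
Legal moves for Black: none.
In check with no legal moves → checkmate.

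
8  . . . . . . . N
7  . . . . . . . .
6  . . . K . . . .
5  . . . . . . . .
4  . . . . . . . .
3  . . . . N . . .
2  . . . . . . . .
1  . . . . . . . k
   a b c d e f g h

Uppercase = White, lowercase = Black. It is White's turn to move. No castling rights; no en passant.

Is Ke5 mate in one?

After Ke5: black king on h1; in check: no.
Black is not in check, so this cannot be checkmate.

no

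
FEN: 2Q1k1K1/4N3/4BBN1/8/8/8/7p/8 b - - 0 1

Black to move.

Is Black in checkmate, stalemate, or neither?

Black to move; black king on e8.
In check: yes, from the white queen on c8.
King squares — d7: attacked by Be6; e7: attacked by Bf6; f7: attacked by Be6; d8: attacked by Qc8; f8: attacked by Ng6.
Legal moves for Black: none.
In check with no legal moves → checkmate.

checkmate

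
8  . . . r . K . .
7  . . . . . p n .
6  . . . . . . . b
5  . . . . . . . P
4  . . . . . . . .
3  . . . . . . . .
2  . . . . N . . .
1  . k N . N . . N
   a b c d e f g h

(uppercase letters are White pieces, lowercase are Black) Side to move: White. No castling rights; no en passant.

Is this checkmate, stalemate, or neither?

White to move; white king on f8.
In check: yes, from the black rook on d8.
Legal moves for White: Kxf7, Ke7.
White is in check but has 2 legal moves → neither.

neither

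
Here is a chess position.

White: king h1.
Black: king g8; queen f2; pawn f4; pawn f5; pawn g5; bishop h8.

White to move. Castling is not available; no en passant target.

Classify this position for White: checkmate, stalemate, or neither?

White to move; white king on h1.
In check: no.
King squares — g1: attacked by Qf2; g2: attacked by Qf2; h2: attacked by Qf2.
Legal moves for White: none.
Not in check and no legal moves → stalemate.

stalemate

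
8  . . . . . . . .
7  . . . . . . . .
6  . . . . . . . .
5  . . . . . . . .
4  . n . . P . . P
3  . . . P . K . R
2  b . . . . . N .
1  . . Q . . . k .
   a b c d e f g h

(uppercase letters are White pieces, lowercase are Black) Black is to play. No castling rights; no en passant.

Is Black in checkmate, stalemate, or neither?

Black to move; black king on g1.
In check: yes, from the white queen on c1.
King squares — f1: attacked by Qc1; h1: attacked by Qc1; f2: attacked by Kf3; g2: attacked by Kf3; h2: attacked by Rh3.
Legal moves for Black: none.
In check with no legal moves → checkmate.

checkmate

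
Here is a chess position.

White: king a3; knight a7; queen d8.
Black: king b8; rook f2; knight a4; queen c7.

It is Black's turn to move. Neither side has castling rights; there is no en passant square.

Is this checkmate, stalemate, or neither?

neither

Black to move; black king on b8.
In check: yes, from the white queen on d8.
King squares — a7: available; b7: available; c7: own queen; a8: attacked by Qd8; c8: attacked by Na7.
Legal moves for Black: Kb7, Kxa7, Qxd8, Qc8.
Black is in check but has 4 legal moves → neither.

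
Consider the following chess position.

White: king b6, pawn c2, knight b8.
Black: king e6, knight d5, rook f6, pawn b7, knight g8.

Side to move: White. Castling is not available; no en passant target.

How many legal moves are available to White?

White to move; king on b6.
In check: yes, from the black knight on d5.
Legal moves: Kxb7, Ka7, Kc5, Kb5, Ka5.
Count: 5.

5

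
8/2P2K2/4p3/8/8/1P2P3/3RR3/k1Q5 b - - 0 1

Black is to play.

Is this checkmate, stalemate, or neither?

checkmate

Black to move; black king on a1.
In check: yes, from the white queen on c1.
King squares — b1: attacked by Qc1; a2: attacked by Rd2; b2: attacked by Qc1.
Legal moves for Black: none.
In check with no legal moves → checkmate.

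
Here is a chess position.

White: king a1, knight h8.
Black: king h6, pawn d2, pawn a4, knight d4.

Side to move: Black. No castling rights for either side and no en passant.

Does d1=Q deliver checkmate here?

After d1=Q: white king on a1; in check: yes, from the black queen on d1.
White has 2 legal replies: Kb2, Ka2.
In check but a legal move exists → not checkmate.

no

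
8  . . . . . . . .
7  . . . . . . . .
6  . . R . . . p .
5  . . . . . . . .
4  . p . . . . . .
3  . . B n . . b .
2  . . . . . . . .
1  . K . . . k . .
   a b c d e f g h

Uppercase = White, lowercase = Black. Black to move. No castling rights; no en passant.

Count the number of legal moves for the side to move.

23

Black to move; king on f1.
In check: no.
Legal moves: Bb8, Bc7, Bd6, Be5, Bh4, Bf4, Bh2, Bf2, Be1, Ne5, Nc5, Nf4, Nf2, Nb2, Ne1, Nc1, Kg2, Kf2, Ke2, Kg1, bxc3, g5, b3.
Count: 23.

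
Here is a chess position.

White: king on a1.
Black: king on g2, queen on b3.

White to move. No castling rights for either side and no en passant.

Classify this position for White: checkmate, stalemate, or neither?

White to move; white king on a1.
In check: no.
King squares — b1: attacked by Qb3; a2: attacked by Qb3; b2: attacked by Qb3.
Legal moves for White: none.
Not in check and no legal moves → stalemate.

stalemate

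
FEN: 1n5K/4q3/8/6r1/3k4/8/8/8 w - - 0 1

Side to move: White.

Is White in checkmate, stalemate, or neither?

stalemate

White to move; white king on h8.
In check: no.
King squares — g7: attacked by Rg5; h7: attacked by Qe7; g8: attacked by Rg5.
Legal moves for White: none.
Not in check and no legal moves → stalemate.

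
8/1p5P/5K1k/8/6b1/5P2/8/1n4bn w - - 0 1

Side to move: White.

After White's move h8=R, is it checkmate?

yes

After h8=R: black king on h6; in check: yes, from the white rook on h8.
King squares — g5: attacked by Kf6; h5: attacked by Rh8; g6: attacked by Kf6; g7: attacked by Kf6; h7: attacked by Rh8.
Black has no legal moves → checkmate.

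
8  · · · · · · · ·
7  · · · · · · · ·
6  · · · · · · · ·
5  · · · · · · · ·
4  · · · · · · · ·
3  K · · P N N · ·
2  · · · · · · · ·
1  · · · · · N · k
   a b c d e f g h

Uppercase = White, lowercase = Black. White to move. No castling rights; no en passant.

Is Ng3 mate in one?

yes

After Ng3: black king on h1; in check: yes, from the white knight on g3.
King squares — g1: attacked by Nf3; g2: attacked by Ne3; h2: attacked by Nf3.
Black has no legal moves → checkmate.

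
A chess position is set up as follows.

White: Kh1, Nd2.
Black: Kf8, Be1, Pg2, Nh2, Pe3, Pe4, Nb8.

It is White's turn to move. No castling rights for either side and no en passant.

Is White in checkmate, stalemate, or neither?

White to move; white king on h1.
In check: yes, from the black pawn on g2.
Legal moves for White: Kxh2, Kxg2, Kg1.
White is in check but has 3 legal moves → neither.

neither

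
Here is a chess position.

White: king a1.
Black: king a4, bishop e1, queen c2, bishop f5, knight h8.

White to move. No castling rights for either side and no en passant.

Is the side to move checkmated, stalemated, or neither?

White to move; white king on a1.
In check: no.
King squares — b1: attacked by Qc2; a2: attacked by Qc2; b2: attacked by Qc2.
Legal moves for White: none.
Not in check and no legal moves → stalemate.

stalemate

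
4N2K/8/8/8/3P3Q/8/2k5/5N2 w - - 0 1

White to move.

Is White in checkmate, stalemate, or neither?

White to move; white king on h8.
In check: no.
Legal moves for White include: Kg8, Kh7, Kg7, Ng7, Nc7, Nf6, Nd6, Qd8, Qh7+, Qe7, Qh6, Qf6, Qh5, Qg5, Qg4, Qf4, Qe4+, Qh3, ... (list truncated; more exist).
White has legal moves and is not in check → neither.

neither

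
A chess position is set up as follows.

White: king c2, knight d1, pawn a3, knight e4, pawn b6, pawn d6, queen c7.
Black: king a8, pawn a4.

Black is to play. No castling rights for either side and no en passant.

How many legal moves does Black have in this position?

0

Black to move; king on a8.
In check: no.
Legal moves: none.
Count: 0.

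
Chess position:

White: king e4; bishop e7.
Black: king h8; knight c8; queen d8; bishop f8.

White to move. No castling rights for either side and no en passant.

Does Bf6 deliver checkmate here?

no

After Bf6: black king on h8; in check: yes, from the white bishop on f6.
Black has 4 legal replies: Kg8, Kh7, Bg7, Qxf6.
In check but a legal move exists → not checkmate.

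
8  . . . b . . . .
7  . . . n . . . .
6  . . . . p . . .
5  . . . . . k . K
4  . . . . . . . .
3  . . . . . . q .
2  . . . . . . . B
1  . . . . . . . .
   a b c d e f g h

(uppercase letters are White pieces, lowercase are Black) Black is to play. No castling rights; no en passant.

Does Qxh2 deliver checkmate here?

yes

After Qxh2: white king on h5; in check: yes, from the black queen on h2.
King squares — g4: attacked by Kf5; h4: attacked by Qh2; g5: attacked by Kf5; g6: attacked by Kf5; h6: attacked by Qh2.
White has no legal moves → checkmate.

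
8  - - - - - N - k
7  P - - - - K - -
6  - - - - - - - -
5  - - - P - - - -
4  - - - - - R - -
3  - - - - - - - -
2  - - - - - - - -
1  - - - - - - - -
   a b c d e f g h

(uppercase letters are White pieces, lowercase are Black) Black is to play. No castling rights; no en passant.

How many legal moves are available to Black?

Black to move; king on h8.
In check: no.
Legal moves: none.
Count: 0.

0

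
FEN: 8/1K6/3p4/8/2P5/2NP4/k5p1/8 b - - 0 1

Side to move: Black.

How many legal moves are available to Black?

Black to move; king on a2.
In check: yes, from the white knight on c3.
Legal moves: Kb3, Ka3, Kb2, Ka1.
Count: 4.

4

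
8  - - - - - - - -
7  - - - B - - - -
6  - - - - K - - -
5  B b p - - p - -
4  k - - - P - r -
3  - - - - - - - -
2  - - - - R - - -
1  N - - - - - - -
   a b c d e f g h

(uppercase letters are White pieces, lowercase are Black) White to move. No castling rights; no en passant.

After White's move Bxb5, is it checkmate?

no

After Bxb5: black king on a4; in check: yes, from the white bishop on b5.
Black has 3 legal replies: Kxb5, Kxa5, Ka3.
In check but a legal move exists → not checkmate.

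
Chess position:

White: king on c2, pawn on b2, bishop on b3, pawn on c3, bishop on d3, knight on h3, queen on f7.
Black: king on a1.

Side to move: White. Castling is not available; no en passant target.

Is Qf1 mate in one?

After Qf1: black king on a1; in check: yes, from the white queen on f1.
King squares — b1: attacked by Qf1; a2: attacked by Bb3; b2: attacked by Kc2.
Black has no legal moves → checkmate.

yes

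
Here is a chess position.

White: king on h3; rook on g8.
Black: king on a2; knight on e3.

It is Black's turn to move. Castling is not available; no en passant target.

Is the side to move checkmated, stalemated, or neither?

Black to move; black king on a2.
In check: no.
Legal moves for Black: Nf5, Nd5, Ng4, Nc4, Ng2, Nc2, Nf1, Nd1, Kb3, Ka3, Kb2, Kb1, Ka1.
Black has 13 legal moves and is not in check → neither.

neither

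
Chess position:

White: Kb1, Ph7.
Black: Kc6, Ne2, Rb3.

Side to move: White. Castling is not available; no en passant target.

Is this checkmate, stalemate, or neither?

neither

White to move; white king on b1.
In check: yes, from the black rook on b3.
Legal moves for White: Kc2, Ka2, Ka1.
White is in check but has 3 legal moves → neither.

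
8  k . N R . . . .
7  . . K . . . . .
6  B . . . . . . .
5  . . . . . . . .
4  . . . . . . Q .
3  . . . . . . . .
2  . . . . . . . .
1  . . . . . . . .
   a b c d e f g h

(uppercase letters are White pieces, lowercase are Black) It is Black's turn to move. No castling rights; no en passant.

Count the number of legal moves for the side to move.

0

Black to move; king on a8.
In check: no.
Legal moves: none.
Count: 0.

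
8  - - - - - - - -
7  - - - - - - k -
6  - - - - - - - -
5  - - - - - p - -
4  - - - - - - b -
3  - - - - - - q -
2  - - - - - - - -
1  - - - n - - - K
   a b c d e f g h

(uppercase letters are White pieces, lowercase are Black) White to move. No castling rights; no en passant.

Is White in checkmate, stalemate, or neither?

White to move; white king on h1.
In check: no.
King squares — g1: attacked by Qg3; g2: attacked by Qg3; h2: attacked by Qg3.
Legal moves for White: none.
Not in check and no legal moves → stalemate.

stalemate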